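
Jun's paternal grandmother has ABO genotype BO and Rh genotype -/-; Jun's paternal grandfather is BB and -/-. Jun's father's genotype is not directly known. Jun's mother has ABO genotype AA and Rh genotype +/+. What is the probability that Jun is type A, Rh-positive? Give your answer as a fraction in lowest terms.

Jun's father's ABO genotype from BO × BB: 1/2 BB, 1/2 BO.
Crossing each possibility with the mother AA and summing P(type A): 1/2·0 + 1/2·1/2 = 1/4.
Similarly for Rh via the father's Rh distribution: P(Rh+) = 1.
Independent loci: 1/4 × 1 = 1/4.

1/4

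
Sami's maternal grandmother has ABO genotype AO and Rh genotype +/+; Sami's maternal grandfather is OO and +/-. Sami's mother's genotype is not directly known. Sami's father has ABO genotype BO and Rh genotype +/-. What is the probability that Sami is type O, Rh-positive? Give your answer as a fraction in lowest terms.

Sami's mother's ABO genotype from AO × OO: 1/2 AO, 1/2 OO.
Crossing each possibility with the father BO and summing P(type O): 1/2·1/4 + 1/2·1/2 = 3/8.
Similarly for Rh via the mother's Rh distribution: P(Rh+) = 7/8.
Independent loci: 3/8 × 7/8 = 21/64.

21/64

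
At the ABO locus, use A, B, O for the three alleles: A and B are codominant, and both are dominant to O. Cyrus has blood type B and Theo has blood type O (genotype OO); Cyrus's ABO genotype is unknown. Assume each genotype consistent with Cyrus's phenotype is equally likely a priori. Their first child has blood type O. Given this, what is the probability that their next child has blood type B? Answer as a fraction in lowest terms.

Possible genotypes: Cyrus ∈ {BB, BO}; Theo ∈ {OO}.
Weight each parental genotype pair by prior × P(type-O child):
  BO × OO: posterior weight 1; P(next child type B) = 1/2.
Weighted sum = 1/2.

1/2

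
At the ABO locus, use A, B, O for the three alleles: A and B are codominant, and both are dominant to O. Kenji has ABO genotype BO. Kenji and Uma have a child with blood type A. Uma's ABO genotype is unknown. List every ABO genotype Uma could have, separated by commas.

For each candidate genotype of Uma, check whether crossing it with BO can produce every observed child phenotype.
  AA → possible child types {A, AB} ✓
  AB → possible child types {A, B, AB} ✓
  AO → possible child types {O, A, B, AB} ✓
  BB → possible child types {B} ✗
  BO → possible child types {O, B} ✗
  OO → possible child types {O, B} ✗

AA, AB, AO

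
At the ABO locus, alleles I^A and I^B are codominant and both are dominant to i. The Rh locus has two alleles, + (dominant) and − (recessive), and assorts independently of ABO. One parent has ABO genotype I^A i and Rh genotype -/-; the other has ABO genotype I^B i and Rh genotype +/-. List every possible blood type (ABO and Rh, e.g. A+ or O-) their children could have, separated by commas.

O+, O-, A+, A-, B+, B-, AB+, AB-

Gametes from I^A i × I^B i give offspring ABO genotypes I^A I^B, I^A i, I^B i, i i, i.e. phenotypes O, A, B, AB.
Rh cross -/- × +/- → phenotypes Rh+, Rh-.
Combining independently: O+, O-, A+, A-, B+, B-, AB+, AB-.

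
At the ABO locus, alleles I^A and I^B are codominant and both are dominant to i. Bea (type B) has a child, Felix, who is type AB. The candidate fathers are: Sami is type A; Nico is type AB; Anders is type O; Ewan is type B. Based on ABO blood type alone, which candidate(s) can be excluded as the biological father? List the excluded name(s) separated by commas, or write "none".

A candidate is excluded only if no genotype consistent with his phenotype could produce a type AB child with a type B mother.
Anders (type O): no genotype consistent with that phenotype can produce a type-AB child with a type-B mother.
Ewan (type B): no genotype consistent with that phenotype can produce a type-AB child with a type-B mother.

Anders, Ewan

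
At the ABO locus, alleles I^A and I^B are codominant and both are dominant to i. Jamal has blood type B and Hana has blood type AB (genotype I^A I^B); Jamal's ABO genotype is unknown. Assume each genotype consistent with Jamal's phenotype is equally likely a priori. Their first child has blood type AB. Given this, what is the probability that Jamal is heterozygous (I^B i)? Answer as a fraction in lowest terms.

1/3

Possible genotypes: Jamal ∈ {I^B I^B, I^B i}; Hana ∈ {I^A I^B}.
Weight each parental genotype pair by prior × P(type-AB child):
  I^B I^B × I^A I^B: posterior weight 2/3.
  I^B i × I^A I^B: posterior weight 1/3.
Sum the posterior weight over pairs where Jamal is I^B i: 1/3.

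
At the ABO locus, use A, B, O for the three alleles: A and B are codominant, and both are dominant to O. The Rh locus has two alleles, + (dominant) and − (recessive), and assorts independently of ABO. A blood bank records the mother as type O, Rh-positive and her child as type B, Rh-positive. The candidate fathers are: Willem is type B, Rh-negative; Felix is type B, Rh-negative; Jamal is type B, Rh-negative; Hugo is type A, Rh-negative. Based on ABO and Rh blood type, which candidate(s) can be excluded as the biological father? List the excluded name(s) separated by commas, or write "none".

A candidate is excluded only if no genotype consistent with his phenotype could produce a type B, Rh-positive child with a type O, Rh-positive mother.
Hugo (type A, Rh-): no genotype consistent with that phenotype can produce a type-B Rh+ child with a type-O mother.

Hugo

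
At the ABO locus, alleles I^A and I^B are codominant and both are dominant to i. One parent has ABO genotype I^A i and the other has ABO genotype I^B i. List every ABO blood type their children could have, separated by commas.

Gametes from I^A i × I^B i give offspring ABO genotypes I^A I^B, I^A i, I^B i, i i, i.e. phenotypes O, A, B, AB.

O, A, B, AB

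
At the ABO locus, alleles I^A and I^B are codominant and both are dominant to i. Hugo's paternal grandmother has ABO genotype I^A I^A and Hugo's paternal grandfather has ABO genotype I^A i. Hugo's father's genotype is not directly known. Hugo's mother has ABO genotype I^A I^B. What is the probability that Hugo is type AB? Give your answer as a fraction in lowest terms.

3/8

Hugo's father's ABO genotype from I^A I^A × I^A i: 1/2 I^A I^A, 1/2 I^A i.
Crossing each possibility with the mother I^A I^B and summing P(type AB): 1/2·1/2 + 1/2·1/4 = 3/8.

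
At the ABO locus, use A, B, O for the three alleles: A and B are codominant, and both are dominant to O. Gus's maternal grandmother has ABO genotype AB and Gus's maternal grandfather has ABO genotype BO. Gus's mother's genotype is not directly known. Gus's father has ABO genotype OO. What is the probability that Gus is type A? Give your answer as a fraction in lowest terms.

1/4

Gus's mother's ABO genotype from AB × BO: 1/4 AB, 1/4 AO, 1/4 BB, 1/4 BO.
Crossing each possibility with the father OO and summing P(type A): 1/4·1/2 + 1/4·1/2 + 1/4·0 + 1/4·0 = 1/4.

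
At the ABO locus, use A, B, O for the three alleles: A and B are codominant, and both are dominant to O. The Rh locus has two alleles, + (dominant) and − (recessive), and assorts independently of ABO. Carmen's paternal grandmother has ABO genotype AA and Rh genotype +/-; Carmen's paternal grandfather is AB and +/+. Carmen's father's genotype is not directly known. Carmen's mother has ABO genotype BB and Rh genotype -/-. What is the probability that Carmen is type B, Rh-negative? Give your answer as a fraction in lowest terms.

1/16

Carmen's father's ABO genotype from AA × AB: 1/2 AA, 1/2 AB.
Crossing each possibility with the mother BB and summing P(type B): 1/2·0 + 1/2·1/2 = 1/4.
Similarly for Rh via the father's Rh distribution: P(Rh-) = 1/4.
Independent loci: 1/4 × 1/4 = 1/16.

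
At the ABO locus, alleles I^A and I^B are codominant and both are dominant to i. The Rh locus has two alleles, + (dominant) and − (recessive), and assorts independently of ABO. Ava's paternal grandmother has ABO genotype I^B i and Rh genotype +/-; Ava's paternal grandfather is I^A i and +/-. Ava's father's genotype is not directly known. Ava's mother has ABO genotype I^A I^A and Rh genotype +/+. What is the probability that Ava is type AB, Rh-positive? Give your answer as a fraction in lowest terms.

1/4

Ava's father's ABO genotype from I^B i × I^A i: 1/4 I^A I^B, 1/4 I^A i, 1/4 I^B i, 1/4 i i.
Crossing each possibility with the mother I^A I^A and summing P(type AB): 1/4·1/2 + 1/4·0 + 1/4·1/2 + 1/4·0 = 1/4.
Similarly for Rh via the father's Rh distribution: P(Rh+) = 1.
Independent loci: 1/4 × 1 = 1/4.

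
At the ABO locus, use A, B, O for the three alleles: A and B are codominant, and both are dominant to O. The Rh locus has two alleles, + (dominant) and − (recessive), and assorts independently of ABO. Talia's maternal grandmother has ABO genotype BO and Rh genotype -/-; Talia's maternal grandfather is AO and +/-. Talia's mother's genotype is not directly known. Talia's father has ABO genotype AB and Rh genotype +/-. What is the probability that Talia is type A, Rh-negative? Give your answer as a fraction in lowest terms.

9/64

Talia's mother's ABO genotype from BO × AO: 1/4 AB, 1/4 AO, 1/4 BO, 1/4 OO.
Crossing each possibility with the father AB and summing P(type A): 1/4·1/4 + 1/4·1/2 + 1/4·1/4 + 1/4·1/2 = 3/8.
Similarly for Rh via the mother's Rh distribution: P(Rh-) = 3/8.
Independent loci: 3/8 × 3/8 = 9/64.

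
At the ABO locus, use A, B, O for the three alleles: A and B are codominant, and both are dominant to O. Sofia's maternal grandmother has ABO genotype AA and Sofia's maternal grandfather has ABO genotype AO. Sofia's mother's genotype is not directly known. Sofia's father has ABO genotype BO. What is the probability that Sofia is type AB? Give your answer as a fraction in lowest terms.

Sofia's mother's ABO genotype from AA × AO: 1/2 AA, 1/2 AO.
Crossing each possibility with the father BO and summing P(type AB): 1/2·1/2 + 1/2·1/4 = 3/8.

3/8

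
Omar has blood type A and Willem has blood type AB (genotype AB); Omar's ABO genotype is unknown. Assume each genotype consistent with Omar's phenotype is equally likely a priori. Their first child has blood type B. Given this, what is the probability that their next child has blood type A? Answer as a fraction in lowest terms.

1/2

Possible genotypes: Omar ∈ {AA, AO}; Willem ∈ {AB}.
Weight each parental genotype pair by prior × P(type-B child):
  AO × AB: posterior weight 1; P(next child type A) = 1/2.
Weighted sum = 1/2.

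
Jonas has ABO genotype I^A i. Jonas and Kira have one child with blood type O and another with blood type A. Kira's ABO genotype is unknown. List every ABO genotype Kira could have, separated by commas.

I^A i, I^B i, i i

For each candidate genotype of Kira, check whether crossing it with I^A i can produce every observed child phenotype.
  I^A I^A → possible child types {A} ✗
  I^A I^B → possible child types {A, B, AB} ✗
  I^A i → possible child types {O, A} ✓
  I^B I^B → possible child types {B, AB} ✗
  I^B i → possible child types {O, A, B, AB} ✓
  i i → possible child types {O, A} ✓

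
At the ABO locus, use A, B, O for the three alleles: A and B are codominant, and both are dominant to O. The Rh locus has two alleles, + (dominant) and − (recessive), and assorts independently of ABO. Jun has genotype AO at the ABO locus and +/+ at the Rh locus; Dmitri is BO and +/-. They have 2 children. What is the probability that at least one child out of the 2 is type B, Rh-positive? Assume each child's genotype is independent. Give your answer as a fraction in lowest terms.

7/16

ABO cross AO × BO → 1/4 O, 1/4 A, 1/4 B, 1/4 AB.
Rh cross +/+ × +/- → 1 Rh+; so P(type B, Rh-positive) = 1/4 × 1 = 1/4 per child.
P(none) = (3/4)^2 = 9/16; P(at least one) = 1 − 9/16 = 7/16.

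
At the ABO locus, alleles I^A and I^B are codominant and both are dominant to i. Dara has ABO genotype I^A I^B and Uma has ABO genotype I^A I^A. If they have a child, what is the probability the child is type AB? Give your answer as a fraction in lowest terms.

1/2

ABO cross I^A I^B × I^A I^A → offspring phenotypes: 1/2 A, 1/2 AB.
So P(type AB) = 1/2.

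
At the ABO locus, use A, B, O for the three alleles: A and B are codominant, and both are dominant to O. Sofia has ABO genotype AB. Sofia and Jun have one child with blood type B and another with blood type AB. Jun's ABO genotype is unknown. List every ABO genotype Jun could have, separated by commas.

AB, AO, BB, BO

For each candidate genotype of Jun, check whether crossing it with AB can produce every observed child phenotype.
  AA → possible child types {A, AB} ✗
  AB → possible child types {A, B, AB} ✓
  AO → possible child types {A, B, AB} ✓
  BB → possible child types {B, AB} ✓
  BO → possible child types {A, B, AB} ✓
  OO → possible child types {A, B} ✗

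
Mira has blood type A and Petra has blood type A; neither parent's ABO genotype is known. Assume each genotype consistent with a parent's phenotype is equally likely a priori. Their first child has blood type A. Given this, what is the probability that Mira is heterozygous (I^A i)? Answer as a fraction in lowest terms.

Possible genotypes: Mira ∈ {I^A I^A, I^A i}; Petra ∈ {I^A I^A, I^A i}.
Weight each parental genotype pair by prior × P(type-A child):
  I^A I^A × I^A I^A: posterior weight 4/15.
  I^A I^A × I^A i: posterior weight 4/15.
  I^A i × I^A I^A: posterior weight 4/15.
  I^A i × I^A i: posterior weight 1/5.
Sum the posterior weight over pairs where Mira is I^A i: 7/15.

7/15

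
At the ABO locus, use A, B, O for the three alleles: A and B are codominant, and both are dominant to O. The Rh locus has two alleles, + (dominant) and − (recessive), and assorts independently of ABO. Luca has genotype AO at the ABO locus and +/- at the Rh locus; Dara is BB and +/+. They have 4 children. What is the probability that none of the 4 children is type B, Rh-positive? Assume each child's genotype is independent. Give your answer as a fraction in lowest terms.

1/16

ABO cross AO × BB → 1/2 B, 1/2 AB.
Rh cross +/- × +/+ → 1 Rh+; so P(type B, Rh-positive) = 1/2 × 1 = 1/2 per child.
P(not type B, Rh-positive) = 1/2 for one child; (1/2)^4 = 1/16.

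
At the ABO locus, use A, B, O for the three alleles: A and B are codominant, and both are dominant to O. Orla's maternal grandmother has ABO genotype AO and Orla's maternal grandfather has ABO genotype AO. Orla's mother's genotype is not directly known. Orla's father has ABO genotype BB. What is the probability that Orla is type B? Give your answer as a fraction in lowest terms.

1/2

Orla's mother's ABO genotype from AO × AO: 1/4 AA, 1/2 AO, 1/4 OO.
Crossing each possibility with the father BB and summing P(type B): 1/4·0 + 1/2·1/2 + 1/4·1 = 1/2.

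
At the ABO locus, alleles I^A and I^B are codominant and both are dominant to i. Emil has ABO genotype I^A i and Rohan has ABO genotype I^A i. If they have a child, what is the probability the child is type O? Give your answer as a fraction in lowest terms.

1/4

ABO cross I^A i × I^A i → offspring phenotypes: 1/4 O, 3/4 A.
So P(type O) = 1/4.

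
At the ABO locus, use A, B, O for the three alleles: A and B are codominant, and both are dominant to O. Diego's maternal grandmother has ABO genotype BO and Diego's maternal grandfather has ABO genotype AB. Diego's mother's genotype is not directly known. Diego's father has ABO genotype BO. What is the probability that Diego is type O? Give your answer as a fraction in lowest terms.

Diego's mother's ABO genotype from BO × AB: 1/4 AB, 1/4 AO, 1/4 BB, 1/4 BO.
Crossing each possibility with the father BO and summing P(type O): 1/4·0 + 1/4·1/4 + 1/4·0 + 1/4·1/4 = 1/8.

1/8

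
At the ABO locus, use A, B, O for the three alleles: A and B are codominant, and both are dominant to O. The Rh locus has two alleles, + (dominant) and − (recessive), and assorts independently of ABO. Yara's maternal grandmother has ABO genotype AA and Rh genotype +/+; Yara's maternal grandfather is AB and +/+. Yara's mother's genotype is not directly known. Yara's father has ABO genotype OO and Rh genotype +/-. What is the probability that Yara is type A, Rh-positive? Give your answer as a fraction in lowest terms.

3/4

Yara's mother's ABO genotype from AA × AB: 1/2 AA, 1/2 AB.
Crossing each possibility with the father OO and summing P(type A): 1/2·1 + 1/2·1/2 = 3/4.
Similarly for Rh via the mother's Rh distribution: P(Rh+) = 1.
Independent loci: 3/4 × 1 = 3/4.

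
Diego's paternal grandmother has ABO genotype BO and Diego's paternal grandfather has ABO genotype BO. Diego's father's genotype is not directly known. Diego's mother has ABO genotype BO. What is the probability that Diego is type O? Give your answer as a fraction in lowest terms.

1/4

Diego's father's ABO genotype from BO × BO: 1/4 BB, 1/2 BO, 1/4 OO.
Crossing each possibility with the mother BO and summing P(type O): 1/4·0 + 1/2·1/4 + 1/4·1/2 = 1/4.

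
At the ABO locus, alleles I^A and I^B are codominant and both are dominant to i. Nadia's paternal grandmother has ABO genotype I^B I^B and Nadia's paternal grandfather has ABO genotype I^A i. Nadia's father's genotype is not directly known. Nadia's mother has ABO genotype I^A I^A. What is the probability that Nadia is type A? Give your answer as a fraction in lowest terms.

Nadia's father's ABO genotype from I^B I^B × I^A i: 1/2 I^A I^B, 1/2 I^B i.
Crossing each possibility with the mother I^A I^A and summing P(type A): 1/2·1/2 + 1/2·1/2 = 1/2.

1/2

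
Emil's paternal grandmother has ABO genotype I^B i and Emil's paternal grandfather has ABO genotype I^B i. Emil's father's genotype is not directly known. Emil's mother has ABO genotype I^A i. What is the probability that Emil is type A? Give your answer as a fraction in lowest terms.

1/4

Emil's father's ABO genotype from I^B i × I^B i: 1/4 I^B I^B, 1/2 I^B i, 1/4 i i.
Crossing each possibility with the mother I^A i and summing P(type A): 1/4·0 + 1/2·1/4 + 1/4·1/2 = 1/4.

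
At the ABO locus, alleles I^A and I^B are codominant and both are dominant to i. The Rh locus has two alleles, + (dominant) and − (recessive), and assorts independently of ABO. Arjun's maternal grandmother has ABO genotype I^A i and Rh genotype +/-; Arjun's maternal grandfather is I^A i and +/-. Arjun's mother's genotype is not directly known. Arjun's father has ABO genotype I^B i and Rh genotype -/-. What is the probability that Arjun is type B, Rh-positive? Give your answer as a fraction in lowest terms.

Arjun's mother's ABO genotype from I^A i × I^A i: 1/4 I^A I^A, 1/2 I^A i, 1/4 i i.
Crossing each possibility with the father I^B i and summing P(type B): 1/4·0 + 1/2·1/4 + 1/4·1/2 = 1/4.
Similarly for Rh via the mother's Rh distribution: P(Rh+) = 1/2.
Independent loci: 1/4 × 1/2 = 1/8.

1/8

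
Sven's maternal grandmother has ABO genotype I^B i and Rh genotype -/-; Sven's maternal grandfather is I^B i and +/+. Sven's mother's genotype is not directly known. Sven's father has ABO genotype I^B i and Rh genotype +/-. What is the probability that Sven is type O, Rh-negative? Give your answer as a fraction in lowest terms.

Sven's mother's ABO genotype from I^B i × I^B i: 1/4 I^B I^B, 1/2 I^B i, 1/4 i i.
Crossing each possibility with the father I^B i and summing P(type O): 1/4·0 + 1/2·1/4 + 1/4·1/2 = 1/4.
Similarly for Rh via the mother's Rh distribution: P(Rh-) = 1/4.
Independent loci: 1/4 × 1/4 = 1/16.

1/16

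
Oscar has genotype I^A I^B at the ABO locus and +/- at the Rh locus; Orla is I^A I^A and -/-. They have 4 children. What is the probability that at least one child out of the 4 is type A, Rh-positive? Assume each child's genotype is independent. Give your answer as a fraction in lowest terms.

175/256

ABO cross I^A I^B × I^A I^A → 1/2 A, 1/2 AB.
Rh cross +/- × -/- → 1/2 Rh+, 1/2 Rh-; so P(type A, Rh-positive) = 1/2 × 1/2 = 1/4 per child.
P(none) = (3/4)^4 = 81/256; P(at least one) = 1 − 81/256 = 175/256.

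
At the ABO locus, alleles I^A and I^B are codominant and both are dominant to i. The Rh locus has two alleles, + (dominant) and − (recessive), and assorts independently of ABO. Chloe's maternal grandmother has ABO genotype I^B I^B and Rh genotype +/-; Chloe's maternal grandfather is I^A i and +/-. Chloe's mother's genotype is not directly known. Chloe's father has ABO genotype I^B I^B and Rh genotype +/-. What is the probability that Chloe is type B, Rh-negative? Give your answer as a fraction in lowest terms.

Chloe's mother's ABO genotype from I^B I^B × I^A i: 1/2 I^A I^B, 1/2 I^B i.
Crossing each possibility with the father I^B I^B and summing P(type B): 1/2·1/2 + 1/2·1 = 3/4.
Similarly for Rh via the mother's Rh distribution: P(Rh-) = 1/4.
Independent loci: 3/4 × 1/4 = 3/16.

3/16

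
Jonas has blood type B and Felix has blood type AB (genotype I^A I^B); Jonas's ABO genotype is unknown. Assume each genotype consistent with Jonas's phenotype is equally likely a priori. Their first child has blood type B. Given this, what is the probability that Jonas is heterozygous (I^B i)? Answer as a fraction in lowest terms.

Possible genotypes: Jonas ∈ {I^B I^B, I^B i}; Felix ∈ {I^A I^B}.
Weight each parental genotype pair by prior × P(type-B child):
  I^B I^B × I^A I^B: posterior weight 1/2.
  I^B i × I^A I^B: posterior weight 1/2.
Sum the posterior weight over pairs where Jonas is I^B i: 1/2.

1/2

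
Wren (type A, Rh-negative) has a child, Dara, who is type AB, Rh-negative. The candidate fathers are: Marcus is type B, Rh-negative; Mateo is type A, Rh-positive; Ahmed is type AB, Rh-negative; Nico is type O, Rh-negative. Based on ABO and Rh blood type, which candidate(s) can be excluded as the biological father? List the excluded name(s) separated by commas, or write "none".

Mateo, Nico

A candidate is excluded only if no genotype consistent with his phenotype could produce a type AB, Rh-negative child with a type A, Rh-negative mother.
Mateo (type A, Rh+): no genotype consistent with that phenotype can produce a type-AB Rh- child with a type-A mother.
Nico (type O, Rh-): no genotype consistent with that phenotype can produce a type-AB Rh- child with a type-A mother.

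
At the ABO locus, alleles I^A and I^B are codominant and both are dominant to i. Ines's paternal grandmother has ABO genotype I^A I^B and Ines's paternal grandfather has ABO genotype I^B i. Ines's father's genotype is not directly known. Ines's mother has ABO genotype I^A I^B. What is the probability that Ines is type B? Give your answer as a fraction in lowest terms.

3/8

Ines's father's ABO genotype from I^A I^B × I^B i: 1/4 I^A I^B, 1/4 I^A i, 1/4 I^B I^B, 1/4 I^B i.
Crossing each possibility with the mother I^A I^B and summing P(type B): 1/4·1/4 + 1/4·1/4 + 1/4·1/2 + 1/4·1/2 = 3/8.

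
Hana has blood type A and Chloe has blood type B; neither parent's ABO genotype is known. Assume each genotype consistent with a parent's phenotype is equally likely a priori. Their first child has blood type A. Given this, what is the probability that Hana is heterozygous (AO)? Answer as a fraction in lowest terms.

Possible genotypes: Hana ∈ {AA, AO}; Chloe ∈ {BB, BO}.
Weight each parental genotype pair by prior × P(type-A child):
  AA × BO: posterior weight 2/3.
  AO × BO: posterior weight 1/3.
Sum the posterior weight over pairs where Hana is AO: 1/3.

1/3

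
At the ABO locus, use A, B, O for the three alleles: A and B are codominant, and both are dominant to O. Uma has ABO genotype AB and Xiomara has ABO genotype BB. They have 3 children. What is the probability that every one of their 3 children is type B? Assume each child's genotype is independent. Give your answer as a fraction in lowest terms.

1/8

ABO cross AB × BB → 1/2 B, 1/2 AB.
So P(type B) = 1/2 per child.
All 3 independent: (1/2)^3 = 1/8.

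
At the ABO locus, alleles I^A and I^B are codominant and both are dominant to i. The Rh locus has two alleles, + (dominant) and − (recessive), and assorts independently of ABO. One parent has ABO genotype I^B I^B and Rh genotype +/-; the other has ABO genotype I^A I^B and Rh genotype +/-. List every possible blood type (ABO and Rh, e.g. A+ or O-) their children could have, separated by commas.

B+, B-, AB+, AB-

Gametes from I^B I^B × I^A I^B give offspring ABO genotypes I^A I^B, I^B I^B, i.e. phenotypes B, AB.
Rh cross +/- × +/- → phenotypes Rh+, Rh-.
Combining independently: B+, B-, AB+, AB-.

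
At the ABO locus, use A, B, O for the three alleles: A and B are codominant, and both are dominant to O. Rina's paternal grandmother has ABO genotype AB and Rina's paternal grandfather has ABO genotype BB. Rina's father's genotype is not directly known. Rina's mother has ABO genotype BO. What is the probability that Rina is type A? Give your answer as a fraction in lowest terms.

1/8

Rina's father's ABO genotype from AB × BB: 1/2 AB, 1/2 BB.
Crossing each possibility with the mother BO and summing P(type A): 1/2·1/4 + 1/2·0 = 1/8.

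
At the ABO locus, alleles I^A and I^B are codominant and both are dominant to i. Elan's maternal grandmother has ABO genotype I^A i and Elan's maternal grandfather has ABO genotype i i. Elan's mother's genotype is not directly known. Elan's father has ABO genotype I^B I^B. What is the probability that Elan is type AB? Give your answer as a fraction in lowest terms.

1/4

Elan's mother's ABO genotype from I^A i × i i: 1/2 I^A i, 1/2 i i.
Crossing each possibility with the father I^B I^B and summing P(type AB): 1/2·1/2 + 1/2·0 = 1/4.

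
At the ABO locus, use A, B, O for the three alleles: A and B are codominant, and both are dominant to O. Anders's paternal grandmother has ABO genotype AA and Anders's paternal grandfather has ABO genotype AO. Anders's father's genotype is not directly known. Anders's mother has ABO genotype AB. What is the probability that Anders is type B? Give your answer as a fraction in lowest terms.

1/8

Anders's father's ABO genotype from AA × AO: 1/2 AA, 1/2 AO.
Crossing each possibility with the mother AB and summing P(type B): 1/2·0 + 1/2·1/4 = 1/8.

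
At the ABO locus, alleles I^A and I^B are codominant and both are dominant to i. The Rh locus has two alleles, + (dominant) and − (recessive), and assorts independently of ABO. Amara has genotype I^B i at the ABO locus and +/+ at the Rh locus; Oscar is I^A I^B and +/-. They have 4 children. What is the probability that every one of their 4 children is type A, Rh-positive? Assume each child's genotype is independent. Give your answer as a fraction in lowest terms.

1/256

ABO cross I^B i × I^A I^B → 1/4 A, 1/2 B, 1/4 AB.
Rh cross +/+ × +/- → 1 Rh+; so P(type A, Rh-positive) = 1/4 × 1 = 1/4 per child.
All 4 independent: (1/4)^4 = 1/256.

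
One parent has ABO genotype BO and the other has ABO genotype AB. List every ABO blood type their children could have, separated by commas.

A, B, AB

Gametes from BO × AB give offspring ABO genotypes AB, AO, BB, BO, i.e. phenotypes A, B, AB.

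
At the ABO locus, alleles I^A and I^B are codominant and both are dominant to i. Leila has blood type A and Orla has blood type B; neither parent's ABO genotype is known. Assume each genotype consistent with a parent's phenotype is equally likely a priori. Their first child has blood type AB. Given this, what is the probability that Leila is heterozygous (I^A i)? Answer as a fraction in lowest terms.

1/3

Possible genotypes: Leila ∈ {I^A I^A, I^A i}; Orla ∈ {I^B I^B, I^B i}.
Weight each parental genotype pair by prior × P(type-AB child):
  I^A I^A × I^B I^B: posterior weight 4/9.
  I^A I^A × I^B i: posterior weight 2/9.
  I^A i × I^B I^B: posterior weight 2/9.
  I^A i × I^B i: posterior weight 1/9.
Sum the posterior weight over pairs where Leila is I^A i: 1/3.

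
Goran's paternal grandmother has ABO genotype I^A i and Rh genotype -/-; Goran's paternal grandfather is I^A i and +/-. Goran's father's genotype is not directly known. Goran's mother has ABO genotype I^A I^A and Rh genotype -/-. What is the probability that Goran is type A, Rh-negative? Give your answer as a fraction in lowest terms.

Goran's father's ABO genotype from I^A i × I^A i: 1/4 I^A I^A, 1/2 I^A i, 1/4 i i.
Crossing each possibility with the mother I^A I^A and summing P(type A): 1/4·1 + 1/2·1 + 1/4·1 = 1.
Similarly for Rh via the father's Rh distribution: P(Rh-) = 3/4.
Independent loci: 1 × 3/4 = 3/4.

3/4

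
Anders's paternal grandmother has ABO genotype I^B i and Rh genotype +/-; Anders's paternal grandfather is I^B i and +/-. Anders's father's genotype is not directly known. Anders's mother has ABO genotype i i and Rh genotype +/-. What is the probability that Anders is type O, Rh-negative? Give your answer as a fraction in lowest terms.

Anders's father's ABO genotype from I^B i × I^B i: 1/4 I^B I^B, 1/2 I^B i, 1/4 i i.
Crossing each possibility with the mother i i and summing P(type O): 1/4·0 + 1/2·1/2 + 1/4·1 = 1/2.
Similarly for Rh via the father's Rh distribution: P(Rh-) = 1/4.
Independent loci: 1/2 × 1/4 = 1/8.

1/8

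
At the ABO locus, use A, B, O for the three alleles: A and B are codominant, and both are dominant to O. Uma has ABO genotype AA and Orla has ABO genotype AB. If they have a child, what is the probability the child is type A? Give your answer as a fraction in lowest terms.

1/2

ABO cross AA × AB → offspring phenotypes: 1/2 A, 1/2 AB.
So P(type A) = 1/2.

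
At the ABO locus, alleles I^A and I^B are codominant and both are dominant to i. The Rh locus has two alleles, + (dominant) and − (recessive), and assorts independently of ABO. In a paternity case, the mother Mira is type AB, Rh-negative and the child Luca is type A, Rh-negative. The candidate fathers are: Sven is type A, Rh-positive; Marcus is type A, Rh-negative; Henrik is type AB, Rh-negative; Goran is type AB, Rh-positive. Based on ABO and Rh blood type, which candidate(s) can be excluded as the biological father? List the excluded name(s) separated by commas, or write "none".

none

A candidate is excluded only if no genotype consistent with his phenotype could produce a type A, Rh-negative child with a type AB, Rh-negative mother.
Every candidate has at least one consistent genotype combination, so none can be excluded.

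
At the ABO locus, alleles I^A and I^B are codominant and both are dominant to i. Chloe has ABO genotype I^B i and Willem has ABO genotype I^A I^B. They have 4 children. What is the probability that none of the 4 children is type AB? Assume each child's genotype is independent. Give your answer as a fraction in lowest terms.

ABO cross I^B i × I^A I^B → 1/4 A, 1/2 B, 1/4 AB.
So P(type AB) = 1/4 per child.
P(not type AB) = 3/4 for one child; (3/4)^4 = 81/256.

81/256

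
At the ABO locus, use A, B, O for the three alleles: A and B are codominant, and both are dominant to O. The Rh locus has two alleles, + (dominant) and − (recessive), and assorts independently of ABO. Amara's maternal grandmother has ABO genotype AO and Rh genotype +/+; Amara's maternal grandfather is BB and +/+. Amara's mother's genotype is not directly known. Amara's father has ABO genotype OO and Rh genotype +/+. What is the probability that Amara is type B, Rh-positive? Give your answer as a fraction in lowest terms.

1/2

Amara's mother's ABO genotype from AO × BB: 1/2 AB, 1/2 BO.
Crossing each possibility with the father OO and summing P(type B): 1/2·1/2 + 1/2·1/2 = 1/2.
Similarly for Rh via the mother's Rh distribution: P(Rh+) = 1.
Independent loci: 1/2 × 1 = 1/2.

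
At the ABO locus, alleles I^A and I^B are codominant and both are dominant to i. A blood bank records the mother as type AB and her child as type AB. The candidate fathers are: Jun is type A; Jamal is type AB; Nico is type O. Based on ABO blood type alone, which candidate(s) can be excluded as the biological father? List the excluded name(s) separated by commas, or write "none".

Nico

A candidate is excluded only if no genotype consistent with his phenotype could produce a type AB child with a type AB mother.
Nico (type O): no genotype consistent with that phenotype can produce a type-AB child with a type-AB mother.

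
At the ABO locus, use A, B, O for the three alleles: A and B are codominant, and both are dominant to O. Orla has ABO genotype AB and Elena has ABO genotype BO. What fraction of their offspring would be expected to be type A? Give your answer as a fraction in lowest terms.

ABO cross AB × BO → offspring phenotypes: 1/4 A, 1/2 B, 1/4 AB.
So P(type A) = 1/4.

1/4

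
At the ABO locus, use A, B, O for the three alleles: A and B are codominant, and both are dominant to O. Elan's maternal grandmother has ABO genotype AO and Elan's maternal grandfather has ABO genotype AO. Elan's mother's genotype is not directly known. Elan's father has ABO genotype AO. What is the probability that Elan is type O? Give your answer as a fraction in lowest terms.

1/4

Elan's mother's ABO genotype from AO × AO: 1/4 AA, 1/2 AO, 1/4 OO.
Crossing each possibility with the father AO and summing P(type O): 1/4·0 + 1/2·1/4 + 1/4·1/2 = 1/4.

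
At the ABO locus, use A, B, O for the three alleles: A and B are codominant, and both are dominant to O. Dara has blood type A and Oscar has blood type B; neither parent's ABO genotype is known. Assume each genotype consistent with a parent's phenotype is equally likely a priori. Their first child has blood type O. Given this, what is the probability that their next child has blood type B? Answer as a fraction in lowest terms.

Possible genotypes: Dara ∈ {AA, AO}; Oscar ∈ {BB, BO}.
Weight each parental genotype pair by prior × P(type-O child):
  AO × BO: posterior weight 1; P(next child type B) = 1/4.
Weighted sum = 1/4.

1/4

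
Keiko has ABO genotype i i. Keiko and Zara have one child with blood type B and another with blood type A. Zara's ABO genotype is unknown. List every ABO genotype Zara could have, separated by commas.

I^A I^B

For each candidate genotype of Zara, check whether crossing it with i i can produce every observed child phenotype.
  I^A I^A → possible child types {A} ✗
  I^A I^B → possible child types {A, B} ✓
  I^A i → possible child types {O, A} ✗
  I^B I^B → possible child types {B} ✗
  I^B i → possible child types {O, B} ✗
  i i → possible child types {O} ✗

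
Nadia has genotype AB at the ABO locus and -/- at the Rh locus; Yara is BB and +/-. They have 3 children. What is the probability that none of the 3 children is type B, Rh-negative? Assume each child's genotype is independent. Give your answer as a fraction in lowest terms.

27/64

ABO cross AB × BB → 1/2 B, 1/2 AB.
Rh cross -/- × +/- → 1/2 Rh+, 1/2 Rh-; so P(type B, Rh-negative) = 1/2 × 1/2 = 1/4 per child.
P(not type B, Rh-negative) = 3/4 for one child; (3/4)^3 = 27/64.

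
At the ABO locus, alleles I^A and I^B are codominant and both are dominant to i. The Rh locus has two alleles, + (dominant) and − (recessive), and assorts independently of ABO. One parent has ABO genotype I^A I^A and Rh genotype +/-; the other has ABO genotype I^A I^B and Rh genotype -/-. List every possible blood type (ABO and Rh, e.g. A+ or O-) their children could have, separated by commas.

Gametes from I^A I^A × I^A I^B give offspring ABO genotypes I^A I^A, I^A I^B, i.e. phenotypes A, AB.
Rh cross +/- × -/- → phenotypes Rh+, Rh-.
Combining independently: A+, A-, AB+, AB-.

A+, A-, AB+, AB-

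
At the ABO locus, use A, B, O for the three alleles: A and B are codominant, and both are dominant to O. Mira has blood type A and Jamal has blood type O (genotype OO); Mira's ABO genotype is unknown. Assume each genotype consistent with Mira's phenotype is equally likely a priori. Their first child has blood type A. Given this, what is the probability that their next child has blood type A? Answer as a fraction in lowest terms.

5/6

Possible genotypes: Mira ∈ {AA, AO}; Jamal ∈ {OO}.
Weight each parental genotype pair by prior × P(type-A child):
  AA × OO: posterior weight 2/3; P(next child type A) = 1.
  AO × OO: posterior weight 1/3; P(next child type A) = 1/2.
Weighted sum = 5/6.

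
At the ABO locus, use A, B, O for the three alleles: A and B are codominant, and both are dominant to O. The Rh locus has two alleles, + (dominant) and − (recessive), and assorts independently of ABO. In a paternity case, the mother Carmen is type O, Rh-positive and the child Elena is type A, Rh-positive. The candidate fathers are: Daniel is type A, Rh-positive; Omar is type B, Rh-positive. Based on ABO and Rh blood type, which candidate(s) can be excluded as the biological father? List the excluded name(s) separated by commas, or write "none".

A candidate is excluded only if no genotype consistent with his phenotype could produce a type A, Rh-positive child with a type O, Rh-positive mother.
Omar (type B, Rh+): no genotype consistent with that phenotype can produce a type-A Rh+ child with a type-O mother.

Omar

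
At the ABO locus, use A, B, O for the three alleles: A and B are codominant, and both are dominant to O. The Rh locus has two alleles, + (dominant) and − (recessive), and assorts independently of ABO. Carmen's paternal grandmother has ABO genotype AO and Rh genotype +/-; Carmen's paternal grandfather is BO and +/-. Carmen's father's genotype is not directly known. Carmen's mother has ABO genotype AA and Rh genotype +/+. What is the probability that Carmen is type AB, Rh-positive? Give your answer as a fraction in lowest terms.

Carmen's father's ABO genotype from AO × BO: 1/4 AB, 1/4 AO, 1/4 BO, 1/4 OO.
Crossing each possibility with the mother AA and summing P(type AB): 1/4·1/2 + 1/4·0 + 1/4·1/2 + 1/4·0 = 1/4.
Similarly for Rh via the father's Rh distribution: P(Rh+) = 1.
Independent loci: 1/4 × 1 = 1/4.

1/4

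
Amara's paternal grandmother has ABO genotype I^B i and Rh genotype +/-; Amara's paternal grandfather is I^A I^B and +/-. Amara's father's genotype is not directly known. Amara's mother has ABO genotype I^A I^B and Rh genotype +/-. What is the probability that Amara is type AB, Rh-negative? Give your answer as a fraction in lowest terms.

Amara's father's ABO genotype from I^B i × I^A I^B: 1/4 I^A I^B, 1/4 I^A i, 1/4 I^B I^B, 1/4 I^B i.
Crossing each possibility with the mother I^A I^B and summing P(type AB): 1/4·1/2 + 1/4·1/4 + 1/4·1/2 + 1/4·1/4 = 3/8.
Similarly for Rh via the father's Rh distribution: P(Rh-) = 1/4.
Independent loci: 3/8 × 1/4 = 3/32.

3/32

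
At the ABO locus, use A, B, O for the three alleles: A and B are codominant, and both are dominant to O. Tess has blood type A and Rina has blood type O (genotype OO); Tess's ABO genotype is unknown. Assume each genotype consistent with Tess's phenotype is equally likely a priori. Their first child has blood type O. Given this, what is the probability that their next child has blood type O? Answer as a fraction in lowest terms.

Possible genotypes: Tess ∈ {AA, AO}; Rina ∈ {OO}.
Weight each parental genotype pair by prior × P(type-O child):
  AO × OO: posterior weight 1; P(next child type O) = 1/2.
Weighted sum = 1/2.

1/2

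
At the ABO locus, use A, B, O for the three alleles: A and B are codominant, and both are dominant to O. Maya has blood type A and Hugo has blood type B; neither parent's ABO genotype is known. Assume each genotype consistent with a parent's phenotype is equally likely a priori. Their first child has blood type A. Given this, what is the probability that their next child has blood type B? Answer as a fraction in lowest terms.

1/12

Possible genotypes: Maya ∈ {AA, AO}; Hugo ∈ {BB, BO}.
Weight each parental genotype pair by prior × P(type-A child):
  AA × BO: posterior weight 2/3; P(next child type B) = 0.
  AO × BO: posterior weight 1/3; P(next child type B) = 1/4.
Weighted sum = 1/12.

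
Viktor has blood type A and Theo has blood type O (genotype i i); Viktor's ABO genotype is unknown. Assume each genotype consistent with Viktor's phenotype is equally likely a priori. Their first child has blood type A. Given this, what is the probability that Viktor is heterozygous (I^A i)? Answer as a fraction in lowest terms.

1/3

Possible genotypes: Viktor ∈ {I^A I^A, I^A i}; Theo ∈ {i i}.
Weight each parental genotype pair by prior × P(type-A child):
  I^A I^A × i i: posterior weight 2/3.
  I^A i × i i: posterior weight 1/3.
Sum the posterior weight over pairs where Viktor is I^A i: 1/3.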